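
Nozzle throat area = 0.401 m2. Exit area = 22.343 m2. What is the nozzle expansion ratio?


AR = 22.343 / 0.401 = 55.7

55.7


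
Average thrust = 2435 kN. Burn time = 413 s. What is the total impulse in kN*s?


It = 2435 * 413 = 1005655 kN*s

1005655 kN*s


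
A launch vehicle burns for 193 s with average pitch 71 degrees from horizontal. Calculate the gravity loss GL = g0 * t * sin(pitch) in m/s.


GL = 9.81 * 193 * sin(71 deg) = 1790 m/s

1790 m/s


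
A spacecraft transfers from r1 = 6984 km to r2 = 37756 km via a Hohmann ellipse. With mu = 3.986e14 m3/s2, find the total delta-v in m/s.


V1 = sqrt(mu/r1) = 7554.69 m/s
dV1 = V1*(sqrt(2*r2/(r1+r2)) - 1) = 2260.0 m/s
V2 = sqrt(mu/r2) = 3249.19 m/s
dV2 = V2*(1 - sqrt(2*r1/(r1+r2))) = 1433.7 m/s
Total dV = 3694 m/s

3694 m/s


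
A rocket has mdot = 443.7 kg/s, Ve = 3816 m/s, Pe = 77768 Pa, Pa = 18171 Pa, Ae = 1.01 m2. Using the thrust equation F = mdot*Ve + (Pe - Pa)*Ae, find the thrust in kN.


F = 443.7 * 3816 + (77768 - 18171) * 1.01 = 1.7534e+06 N = 1753.4 kN

1753.4 kN


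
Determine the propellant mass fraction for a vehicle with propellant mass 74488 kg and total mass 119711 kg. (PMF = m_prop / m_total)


PMF = 74488 / 119711 = 0.622

0.622


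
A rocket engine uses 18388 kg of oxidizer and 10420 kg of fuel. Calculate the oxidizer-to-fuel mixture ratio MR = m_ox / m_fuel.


MR = 18388 / 10420 = 1.76

1.76


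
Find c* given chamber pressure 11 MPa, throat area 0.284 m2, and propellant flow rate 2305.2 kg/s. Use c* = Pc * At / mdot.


c* = 11e6 * 0.284 / 2305.2 = 1355 m/s

1355 m/s


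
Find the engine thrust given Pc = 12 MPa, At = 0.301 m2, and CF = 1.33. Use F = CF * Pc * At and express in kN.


F = 1.33 * 12e6 * 0.301 = 4.8040e+06 N = 4804.0 kN

4804.0 kN


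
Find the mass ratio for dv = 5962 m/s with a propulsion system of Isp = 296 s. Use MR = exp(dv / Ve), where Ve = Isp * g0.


Ve = 296 * 9.81 = 2903.76 m/s
MR = exp(5962 / 2903.76) = 7.793

7.793


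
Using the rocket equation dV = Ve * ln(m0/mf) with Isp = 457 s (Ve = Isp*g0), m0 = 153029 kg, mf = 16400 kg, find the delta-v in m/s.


Ve = 457 * 9.81 = 4483.17 m/s
dV = 4483.17 * ln(153029/16400) = 10012 m/s

10012 m/s


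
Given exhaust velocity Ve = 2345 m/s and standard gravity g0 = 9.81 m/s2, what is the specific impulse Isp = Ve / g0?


Isp = Ve / g0 = 2345 / 9.81 = 239.0 s

239.0 s


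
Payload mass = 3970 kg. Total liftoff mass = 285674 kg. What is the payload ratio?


PR = 3970 / 285674 = 0.0139

0.0139


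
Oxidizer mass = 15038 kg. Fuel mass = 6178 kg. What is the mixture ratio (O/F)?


MR = 15038 / 6178 = 2.43

2.43


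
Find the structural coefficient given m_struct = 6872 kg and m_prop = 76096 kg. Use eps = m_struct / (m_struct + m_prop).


eps = 6872 / (6872 + 76096) = 0.0828

0.0828


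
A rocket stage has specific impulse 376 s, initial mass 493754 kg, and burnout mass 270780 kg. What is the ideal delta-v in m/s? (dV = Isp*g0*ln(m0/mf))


Ve = 376 * 9.81 = 3688.56 m/s
dV = 3688.56 * ln(493754/270780) = 2216 m/s

2216 m/s


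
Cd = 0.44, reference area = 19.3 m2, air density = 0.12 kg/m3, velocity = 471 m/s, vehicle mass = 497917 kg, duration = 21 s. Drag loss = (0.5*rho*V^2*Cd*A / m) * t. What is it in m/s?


D = 0.5 * 0.12 * 471^2 * 0.44 * 19.3 = 113032.43 N
a = 113032.43 / 497917 = 0.227 m/s2
dV = 0.227 * 21 = 4.8 m/s

4.8 m/s


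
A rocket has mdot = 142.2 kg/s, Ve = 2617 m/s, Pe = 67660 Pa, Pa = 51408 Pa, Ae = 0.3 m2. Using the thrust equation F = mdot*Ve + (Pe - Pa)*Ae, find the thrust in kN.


F = 142.2 * 2617 + (67660 - 51408) * 0.3 = 377013.0 N = 377.0 kN

377.0 kN


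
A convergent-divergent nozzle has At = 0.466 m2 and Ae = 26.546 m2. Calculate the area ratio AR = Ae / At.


AR = 26.546 / 0.466 = 57.0

57.0


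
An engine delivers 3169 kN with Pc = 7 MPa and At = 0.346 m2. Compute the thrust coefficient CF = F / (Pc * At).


CF = 3169000 / (7e6 * 0.346) = 1.31

1.31


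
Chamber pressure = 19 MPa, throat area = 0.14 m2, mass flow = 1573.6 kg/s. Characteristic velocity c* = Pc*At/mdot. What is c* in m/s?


c* = 19e6 * 0.14 / 1573.6 = 1690 m/s

1690 m/s


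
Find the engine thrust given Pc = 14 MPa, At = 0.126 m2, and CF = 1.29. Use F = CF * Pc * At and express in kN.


F = 1.29 * 14e6 * 0.126 = 2.2756e+06 N = 2275.6 kN

2275.6 kN


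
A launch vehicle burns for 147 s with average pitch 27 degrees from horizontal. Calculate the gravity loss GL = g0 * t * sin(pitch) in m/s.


GL = 9.81 * 147 * sin(27 deg) = 655 m/s

655 m/s


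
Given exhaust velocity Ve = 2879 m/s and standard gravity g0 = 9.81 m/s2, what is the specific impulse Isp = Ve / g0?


Isp = Ve / g0 = 2879 / 9.81 = 293.5 s

293.5 s


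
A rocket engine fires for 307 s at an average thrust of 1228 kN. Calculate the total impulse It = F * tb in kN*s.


It = 1228 * 307 = 376996 kN*s

376996 kN*s


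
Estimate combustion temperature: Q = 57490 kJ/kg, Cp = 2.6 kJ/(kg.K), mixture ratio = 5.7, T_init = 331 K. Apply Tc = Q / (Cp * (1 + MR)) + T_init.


Tc = 57490 / (2.6 * (1 + 5.7)) + 331 = 3631 K

3631 K


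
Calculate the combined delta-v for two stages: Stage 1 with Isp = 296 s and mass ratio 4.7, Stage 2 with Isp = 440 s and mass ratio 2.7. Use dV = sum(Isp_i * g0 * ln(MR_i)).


dV1 = 296 * 9.81 * ln(4.7) = 4493.8 m/s
dV2 = 440 * 9.81 * ln(2.7) = 4287.3 m/s
Total dV = 4493.8 + 4287.3 = 8781.1 m/s ~ 8781 m/s

8781 m/s


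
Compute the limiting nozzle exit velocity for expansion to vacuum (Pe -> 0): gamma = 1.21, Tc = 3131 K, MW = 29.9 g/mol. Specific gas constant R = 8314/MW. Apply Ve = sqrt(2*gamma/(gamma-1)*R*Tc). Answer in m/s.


R = 8314 / 29.9 = 278.06 J/(kg.K)
Ve = sqrt(2 * 1.21 / (1.21 - 1) * 278.06 * 3131) = 3167 m/s

3167 m/s


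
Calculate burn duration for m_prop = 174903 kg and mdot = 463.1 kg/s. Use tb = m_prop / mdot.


tb = 174903 / 463.1 = 377.7 s

377.7 s


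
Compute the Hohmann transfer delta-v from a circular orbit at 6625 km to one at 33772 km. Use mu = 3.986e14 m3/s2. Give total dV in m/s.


V1 = sqrt(mu/r1) = 7756.68 m/s
dV1 = V1*(sqrt(2*r2/(r1+r2)) - 1) = 2273.18 m/s
V2 = sqrt(mu/r2) = 3435.5 m/s
dV2 = V2*(1 - sqrt(2*r1/(r1+r2))) = 1467.96 m/s
Total dV = 3741 m/s

3741 m/s


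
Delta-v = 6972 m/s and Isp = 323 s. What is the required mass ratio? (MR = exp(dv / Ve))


Ve = 323 * 9.81 = 3168.63 m/s
MR = exp(6972 / 3168.63) = 9.028

9.028


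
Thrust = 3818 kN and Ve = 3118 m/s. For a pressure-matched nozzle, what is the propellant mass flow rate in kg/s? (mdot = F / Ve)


mdot = F / Ve = 3818000 / 3118 = 1224.5 kg/s

1224.5 kg/s


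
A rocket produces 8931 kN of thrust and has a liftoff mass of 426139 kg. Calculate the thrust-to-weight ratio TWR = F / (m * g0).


TWR = 8931000 / (426139 * 9.81) = 2.14

2.14


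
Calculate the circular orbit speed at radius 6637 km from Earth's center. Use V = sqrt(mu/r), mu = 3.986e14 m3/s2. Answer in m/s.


V = sqrt(3.986e14 / 6637000) = 7750 m/s

7750 m/s


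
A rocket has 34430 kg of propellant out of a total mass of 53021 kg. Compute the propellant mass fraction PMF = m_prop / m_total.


PMF = 34430 / 53021 = 0.649

0.649


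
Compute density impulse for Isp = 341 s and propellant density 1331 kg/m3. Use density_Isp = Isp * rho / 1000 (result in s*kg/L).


rho*Isp = 341 * 1331 / 1000 = 454 s*kg/L

454 s*kg/L


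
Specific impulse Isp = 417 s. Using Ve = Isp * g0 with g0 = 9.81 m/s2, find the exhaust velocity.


Ve = Isp * g0 = 417 * 9.81 = 4090.8 m/s

4090.8 m/s


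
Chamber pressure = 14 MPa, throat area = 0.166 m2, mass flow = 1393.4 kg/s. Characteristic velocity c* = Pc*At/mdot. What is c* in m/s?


c* = 14e6 * 0.166 / 1393.4 = 1668 m/s

1668 m/s


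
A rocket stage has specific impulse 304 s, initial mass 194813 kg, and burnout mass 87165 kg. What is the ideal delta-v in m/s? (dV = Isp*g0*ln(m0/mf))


Ve = 304 * 9.81 = 2982.24 m/s
dV = 2982.24 * ln(194813/87165) = 2398 m/s

2398 m/s


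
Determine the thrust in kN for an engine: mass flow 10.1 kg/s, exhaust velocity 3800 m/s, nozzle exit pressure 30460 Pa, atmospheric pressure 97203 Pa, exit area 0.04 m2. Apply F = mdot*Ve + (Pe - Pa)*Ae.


F = 10.1 * 3800 + (30460 - 97203) * 0.04 = 35710.0 N = 35.7 kN

35.7 kN


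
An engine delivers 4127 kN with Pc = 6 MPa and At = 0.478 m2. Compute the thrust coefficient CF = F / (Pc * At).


CF = 4127000 / (6e6 * 0.478) = 1.44

1.44


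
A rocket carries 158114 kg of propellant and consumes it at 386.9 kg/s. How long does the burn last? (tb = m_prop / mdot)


tb = 158114 / 386.9 = 408.7 s

408.7 s


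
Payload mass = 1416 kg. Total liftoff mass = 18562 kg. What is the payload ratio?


PR = 1416 / 18562 = 0.0763

0.0763


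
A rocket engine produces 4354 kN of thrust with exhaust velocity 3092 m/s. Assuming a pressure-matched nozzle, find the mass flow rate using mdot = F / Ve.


mdot = F / Ve = 4354000 / 3092 = 1408.2 kg/s

1408.2 kg/s


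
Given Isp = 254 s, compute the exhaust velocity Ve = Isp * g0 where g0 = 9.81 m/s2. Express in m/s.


Ve = Isp * g0 = 254 * 9.81 = 2491.7 m/s

2491.7 m/s


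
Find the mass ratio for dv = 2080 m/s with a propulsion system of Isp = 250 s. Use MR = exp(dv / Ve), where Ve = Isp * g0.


Ve = 250 * 9.81 = 2452.5 m/s
MR = exp(2080 / 2452.5) = 2.335

2.335


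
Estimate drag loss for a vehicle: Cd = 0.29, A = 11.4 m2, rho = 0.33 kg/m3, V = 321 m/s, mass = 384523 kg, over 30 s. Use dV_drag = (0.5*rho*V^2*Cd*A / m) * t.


D = 0.5 * 0.33 * 321^2 * 0.29 * 11.4 = 56207.84 N
a = 56207.84 / 384523 = 0.1462 m/s2
dV = 0.1462 * 30 = 4.4 m/s

4.4 m/s


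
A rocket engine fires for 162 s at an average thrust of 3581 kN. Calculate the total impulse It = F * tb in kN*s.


It = 3581 * 162 = 580122 kN*s

580122 kN*s


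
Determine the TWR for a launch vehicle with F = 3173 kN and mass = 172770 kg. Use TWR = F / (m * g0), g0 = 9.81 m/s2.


TWR = 3173000 / (172770 * 9.81) = 1.87

1.87


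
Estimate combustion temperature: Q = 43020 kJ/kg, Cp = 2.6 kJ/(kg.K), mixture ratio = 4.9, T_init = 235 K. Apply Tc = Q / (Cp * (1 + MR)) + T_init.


Tc = 43020 / (2.6 * (1 + 4.9)) + 235 = 3039 K

3039 K


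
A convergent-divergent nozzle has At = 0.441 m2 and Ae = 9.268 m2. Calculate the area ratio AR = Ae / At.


AR = 9.268 / 0.441 = 21.0

21.0


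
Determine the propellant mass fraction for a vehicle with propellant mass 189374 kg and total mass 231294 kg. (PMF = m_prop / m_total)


PMF = 189374 / 231294 = 0.819

0.819


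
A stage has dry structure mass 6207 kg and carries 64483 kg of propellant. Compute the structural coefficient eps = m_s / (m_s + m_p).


eps = 6207 / (6207 + 64483) = 0.0878

0.0878


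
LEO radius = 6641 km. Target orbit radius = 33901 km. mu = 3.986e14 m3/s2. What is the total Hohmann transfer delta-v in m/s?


V1 = sqrt(mu/r1) = 7747.33 m/s
dV1 = V1*(sqrt(2*r2/(r1+r2)) - 1) = 2271.58 m/s
V2 = sqrt(mu/r2) = 3428.96 m/s
dV2 = V2*(1 - sqrt(2*r1/(r1+r2))) = 1466.32 m/s
Total dV = 3738 m/s

3738 m/s


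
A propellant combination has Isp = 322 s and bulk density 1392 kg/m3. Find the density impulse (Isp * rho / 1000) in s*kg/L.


rho*Isp = 322 * 1392 / 1000 = 448 s*kg/L

448 s*kg/L


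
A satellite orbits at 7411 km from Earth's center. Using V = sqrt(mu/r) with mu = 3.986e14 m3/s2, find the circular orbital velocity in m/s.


V = sqrt(3.986e14 / 7411000) = 7334 m/s

7334 m/s


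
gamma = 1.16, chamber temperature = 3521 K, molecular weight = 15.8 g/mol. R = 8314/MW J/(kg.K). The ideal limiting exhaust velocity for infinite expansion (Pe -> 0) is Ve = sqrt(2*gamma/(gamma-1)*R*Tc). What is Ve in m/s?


R = 8314 / 15.8 = 526.2 J/(kg.K)
Ve = sqrt(2 * 1.16 / (1.16 - 1) * 526.2 * 3521) = 5183 m/s

5183 m/s


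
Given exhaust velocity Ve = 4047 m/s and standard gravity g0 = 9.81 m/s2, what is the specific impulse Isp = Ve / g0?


Isp = Ve / g0 = 4047 / 9.81 = 412.5 s

412.5 s


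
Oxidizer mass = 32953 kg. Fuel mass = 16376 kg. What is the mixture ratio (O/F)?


MR = 32953 / 16376 = 2.01

2.01


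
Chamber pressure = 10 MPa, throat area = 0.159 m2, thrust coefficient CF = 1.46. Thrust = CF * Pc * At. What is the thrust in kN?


F = 1.46 * 10e6 * 0.159 = 2.3214e+06 N = 2321.4 kN

2321.4 kN


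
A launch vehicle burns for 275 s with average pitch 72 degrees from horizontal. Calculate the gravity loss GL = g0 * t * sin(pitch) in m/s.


GL = 9.81 * 275 * sin(72 deg) = 2566 m/s

2566 m/s


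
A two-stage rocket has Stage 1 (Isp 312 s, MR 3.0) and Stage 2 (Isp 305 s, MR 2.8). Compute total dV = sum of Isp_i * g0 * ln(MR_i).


dV1 = 312 * 9.81 * ln(3.0) = 3362.5 m/s
dV2 = 305 * 9.81 * ln(2.8) = 3080.7 m/s
Total dV = 3362.5 + 3080.7 = 6443.2 m/s ~ 6443 m/s

6443 m/s


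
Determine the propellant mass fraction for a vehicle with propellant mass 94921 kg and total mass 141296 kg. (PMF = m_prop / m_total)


PMF = 94921 / 141296 = 0.672

0.672


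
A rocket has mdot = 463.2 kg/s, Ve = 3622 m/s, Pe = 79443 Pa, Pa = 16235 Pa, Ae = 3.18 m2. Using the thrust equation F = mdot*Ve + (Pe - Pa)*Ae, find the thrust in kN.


F = 463.2 * 3622 + (79443 - 16235) * 3.18 = 1.8787e+06 N = 1878.7 kN

1878.7 kN


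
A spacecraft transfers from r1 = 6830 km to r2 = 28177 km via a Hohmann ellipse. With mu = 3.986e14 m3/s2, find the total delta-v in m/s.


V1 = sqrt(mu/r1) = 7639.38 m/s
dV1 = V1*(sqrt(2*r2/(r1+r2)) - 1) = 2053.28 m/s
V2 = sqrt(mu/r2) = 3761.16 m/s
dV2 = V2*(1 - sqrt(2*r1/(r1+r2))) = 1411.69 m/s
Total dV = 3465 m/s

3465 m/s


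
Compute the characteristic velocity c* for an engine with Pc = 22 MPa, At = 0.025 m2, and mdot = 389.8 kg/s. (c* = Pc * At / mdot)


c* = 22e6 * 0.025 / 389.8 = 1411 m/s

1411 m/s


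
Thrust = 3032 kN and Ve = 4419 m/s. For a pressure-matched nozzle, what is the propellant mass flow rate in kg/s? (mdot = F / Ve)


mdot = F / Ve = 3032000 / 4419 = 686.1 kg/s

686.1 kg/s


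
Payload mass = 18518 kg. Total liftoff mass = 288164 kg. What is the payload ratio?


PR = 18518 / 288164 = 0.0643

0.0643


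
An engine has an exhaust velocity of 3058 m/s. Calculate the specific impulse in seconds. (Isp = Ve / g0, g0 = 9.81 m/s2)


Isp = Ve / g0 = 3058 / 9.81 = 311.7 s

311.7 s


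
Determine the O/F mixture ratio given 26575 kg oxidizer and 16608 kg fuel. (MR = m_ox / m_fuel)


MR = 26575 / 16608 = 1.6

1.6


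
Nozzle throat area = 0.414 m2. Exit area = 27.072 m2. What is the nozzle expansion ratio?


AR = 27.072 / 0.414 = 65.4

65.4


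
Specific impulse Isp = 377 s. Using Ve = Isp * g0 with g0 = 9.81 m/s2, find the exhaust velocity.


Ve = Isp * g0 = 377 * 9.81 = 3698.4 m/s

3698.4 m/s


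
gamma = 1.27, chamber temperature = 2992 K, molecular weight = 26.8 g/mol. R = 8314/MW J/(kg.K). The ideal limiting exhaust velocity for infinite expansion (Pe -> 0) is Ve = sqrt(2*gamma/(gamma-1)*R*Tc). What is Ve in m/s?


R = 8314 / 26.8 = 310.22 J/(kg.K)
Ve = sqrt(2 * 1.27 / (1.27 - 1) * 310.22 * 2992) = 2955 m/s

2955 m/s


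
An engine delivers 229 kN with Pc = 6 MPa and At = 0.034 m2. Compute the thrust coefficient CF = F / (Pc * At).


CF = 229000 / (6e6 * 0.034) = 1.12

1.12


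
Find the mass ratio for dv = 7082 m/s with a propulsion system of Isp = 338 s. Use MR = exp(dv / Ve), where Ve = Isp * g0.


Ve = 338 * 9.81 = 3315.78 m/s
MR = exp(7082 / 3315.78) = 8.464

8.464


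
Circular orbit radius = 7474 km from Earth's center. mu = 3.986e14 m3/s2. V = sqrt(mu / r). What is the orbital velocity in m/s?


V = sqrt(3.986e14 / 7474000) = 7303 m/s

7303 m/s


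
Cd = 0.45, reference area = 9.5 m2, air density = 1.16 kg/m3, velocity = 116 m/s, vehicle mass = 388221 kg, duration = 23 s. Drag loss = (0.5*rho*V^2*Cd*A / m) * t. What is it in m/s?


D = 0.5 * 1.16 * 116^2 * 0.45 * 9.5 = 33364.15 N
a = 33364.15 / 388221 = 0.0859 m/s2
dV = 0.0859 * 23 = 2.0 m/s

2.0 m/s


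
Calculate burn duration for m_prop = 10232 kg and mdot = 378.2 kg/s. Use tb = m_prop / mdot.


tb = 10232 / 378.2 = 27.1 s

27.1 s


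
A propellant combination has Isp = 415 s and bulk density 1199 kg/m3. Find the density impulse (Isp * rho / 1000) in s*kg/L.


rho*Isp = 415 * 1199 / 1000 = 498 s*kg/L

498 s*kg/L


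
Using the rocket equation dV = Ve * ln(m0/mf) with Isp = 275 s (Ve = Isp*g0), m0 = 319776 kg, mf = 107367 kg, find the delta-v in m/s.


Ve = 275 * 9.81 = 2697.75 m/s
dV = 2697.75 * ln(319776/107367) = 2944 m/s

2944 m/s


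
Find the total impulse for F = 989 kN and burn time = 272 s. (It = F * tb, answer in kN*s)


It = 989 * 272 = 269008 kN*s

269008 kN*s


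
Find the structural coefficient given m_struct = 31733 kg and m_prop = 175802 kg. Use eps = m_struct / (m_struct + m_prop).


eps = 31733 / (31733 + 175802) = 0.1529

0.1529


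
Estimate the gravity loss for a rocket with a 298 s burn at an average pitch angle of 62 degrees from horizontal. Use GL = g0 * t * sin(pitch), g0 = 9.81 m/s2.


GL = 9.81 * 298 * sin(62 deg) = 2581 m/s

2581 m/s


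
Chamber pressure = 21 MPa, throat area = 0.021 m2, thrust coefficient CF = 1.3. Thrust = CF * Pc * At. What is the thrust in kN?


F = 1.3 * 21e6 * 0.021 = 573300.0 N = 573.3 kN

573.3 kN


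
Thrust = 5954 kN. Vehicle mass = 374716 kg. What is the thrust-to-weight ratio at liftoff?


TWR = 5954000 / (374716 * 9.81) = 1.62

1.62


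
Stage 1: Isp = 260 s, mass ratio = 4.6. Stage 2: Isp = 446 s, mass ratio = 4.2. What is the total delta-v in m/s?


dV1 = 260 * 9.81 * ln(4.6) = 3892.4 m/s
dV2 = 446 * 9.81 * ln(4.2) = 6278.9 m/s
Total dV = 3892.4 + 6278.9 = 10171.3 m/s ~ 10171 m/s

10171 m/s


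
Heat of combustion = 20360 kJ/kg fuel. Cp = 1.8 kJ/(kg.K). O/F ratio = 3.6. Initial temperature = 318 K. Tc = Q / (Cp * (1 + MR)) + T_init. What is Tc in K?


Tc = 20360 / (1.8 * (1 + 3.6)) + 318 = 2777 K

2777 K


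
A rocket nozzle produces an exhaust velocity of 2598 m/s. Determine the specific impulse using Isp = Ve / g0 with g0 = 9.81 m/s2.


Isp = Ve / g0 = 2598 / 9.81 = 264.8 s

264.8 s


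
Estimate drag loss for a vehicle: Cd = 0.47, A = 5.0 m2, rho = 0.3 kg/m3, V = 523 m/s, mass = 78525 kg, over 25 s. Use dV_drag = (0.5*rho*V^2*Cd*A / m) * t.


D = 0.5 * 0.3 * 523^2 * 0.47 * 5.0 = 96418.97 N
a = 96418.97 / 78525 = 1.2279 m/s2
dV = 1.2279 * 25 = 30.7 m/s

30.7 m/s


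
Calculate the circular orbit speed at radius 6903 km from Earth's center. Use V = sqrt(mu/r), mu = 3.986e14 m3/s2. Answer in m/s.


V = sqrt(3.986e14 / 6903000) = 7599 m/s

7599 m/s


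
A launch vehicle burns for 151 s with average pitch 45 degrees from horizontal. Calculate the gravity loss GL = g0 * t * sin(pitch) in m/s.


GL = 9.81 * 151 * sin(45 deg) = 1047 m/s

1047 m/s


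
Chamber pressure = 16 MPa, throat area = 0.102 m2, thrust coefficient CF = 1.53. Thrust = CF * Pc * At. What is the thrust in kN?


F = 1.53 * 16e6 * 0.102 = 2.4970e+06 N = 2497.0 kN

2497.0 kN


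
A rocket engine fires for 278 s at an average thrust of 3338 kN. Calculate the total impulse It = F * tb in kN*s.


It = 3338 * 278 = 927964 kN*s

927964 kN*s


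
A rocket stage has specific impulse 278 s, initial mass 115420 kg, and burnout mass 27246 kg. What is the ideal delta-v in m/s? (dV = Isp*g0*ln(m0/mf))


Ve = 278 * 9.81 = 2727.18 m/s
dV = 2727.18 * ln(115420/27246) = 3937 m/s

3937 m/s


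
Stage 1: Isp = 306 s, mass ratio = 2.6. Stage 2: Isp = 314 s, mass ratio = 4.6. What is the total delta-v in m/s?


dV1 = 306 * 9.81 * ln(2.6) = 2868.3 m/s
dV2 = 314 * 9.81 * ln(4.6) = 4700.8 m/s
Total dV = 2868.3 + 4700.8 = 7569.1 m/s ~ 7569 m/s

7569 m/s


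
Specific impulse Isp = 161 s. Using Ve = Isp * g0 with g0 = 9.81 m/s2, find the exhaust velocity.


Ve = Isp * g0 = 161 * 9.81 = 1579.4 m/s

1579.4 m/s


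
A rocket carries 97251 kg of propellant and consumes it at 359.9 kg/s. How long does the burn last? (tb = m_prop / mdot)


tb = 97251 / 359.9 = 270.2 s

270.2 s


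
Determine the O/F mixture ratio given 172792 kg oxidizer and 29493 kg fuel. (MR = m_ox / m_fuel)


MR = 172792 / 29493 = 5.86

5.86


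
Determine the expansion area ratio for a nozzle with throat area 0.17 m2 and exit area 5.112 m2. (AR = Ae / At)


AR = 5.112 / 0.17 = 30.1

30.1


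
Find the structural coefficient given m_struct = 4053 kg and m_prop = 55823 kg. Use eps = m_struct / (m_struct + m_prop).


eps = 4053 / (4053 + 55823) = 0.0677

0.0677


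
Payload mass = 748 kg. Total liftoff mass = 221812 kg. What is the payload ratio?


PR = 748 / 221812 = 0.0034

0.0034


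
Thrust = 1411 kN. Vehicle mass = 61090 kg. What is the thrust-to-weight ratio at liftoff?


TWR = 1411000 / (61090 * 9.81) = 2.35

2.35


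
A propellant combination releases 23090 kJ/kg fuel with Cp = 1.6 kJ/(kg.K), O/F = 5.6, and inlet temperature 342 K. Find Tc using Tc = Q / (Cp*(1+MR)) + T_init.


Tc = 23090 / (1.6 * (1 + 5.6)) + 342 = 2529 K

2529 K


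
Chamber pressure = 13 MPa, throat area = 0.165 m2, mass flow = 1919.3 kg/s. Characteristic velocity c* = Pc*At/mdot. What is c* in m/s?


c* = 13e6 * 0.165 / 1919.3 = 1118 m/s

1118 m/s


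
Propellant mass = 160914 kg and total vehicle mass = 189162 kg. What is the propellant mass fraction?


PMF = 160914 / 189162 = 0.851

0.851


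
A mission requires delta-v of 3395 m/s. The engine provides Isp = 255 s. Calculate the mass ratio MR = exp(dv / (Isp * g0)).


Ve = 255 * 9.81 = 2501.55 m/s
MR = exp(3395 / 2501.55) = 3.885

3.885


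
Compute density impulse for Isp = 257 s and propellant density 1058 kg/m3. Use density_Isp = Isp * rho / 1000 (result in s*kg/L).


rho*Isp = 257 * 1058 / 1000 = 272 s*kg/L

272 s*kg/L


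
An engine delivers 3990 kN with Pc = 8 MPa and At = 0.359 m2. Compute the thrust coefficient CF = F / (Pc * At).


CF = 3990000 / (8e6 * 0.359) = 1.39

1.39


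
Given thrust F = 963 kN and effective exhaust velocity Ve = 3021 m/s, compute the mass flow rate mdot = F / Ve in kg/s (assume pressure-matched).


mdot = F / Ve = 963000 / 3021 = 318.8 kg/s

318.8 kg/s


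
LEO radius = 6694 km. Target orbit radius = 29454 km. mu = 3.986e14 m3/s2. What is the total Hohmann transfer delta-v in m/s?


V1 = sqrt(mu/r1) = 7716.6 m/s
dV1 = V1*(sqrt(2*r2/(r1+r2)) - 1) = 2134.19 m/s
V2 = sqrt(mu/r2) = 3678.72 m/s
dV2 = V2*(1 - sqrt(2*r1/(r1+r2))) = 1439.93 m/s
Total dV = 3574 m/s

3574 m/s


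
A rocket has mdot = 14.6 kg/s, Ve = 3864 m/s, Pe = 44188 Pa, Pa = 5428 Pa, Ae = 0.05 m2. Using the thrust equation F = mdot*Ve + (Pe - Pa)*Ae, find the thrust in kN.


F = 14.6 * 3864 + (44188 - 5428) * 0.05 = 58352.0 N = 58.4 kN

58.4 kN


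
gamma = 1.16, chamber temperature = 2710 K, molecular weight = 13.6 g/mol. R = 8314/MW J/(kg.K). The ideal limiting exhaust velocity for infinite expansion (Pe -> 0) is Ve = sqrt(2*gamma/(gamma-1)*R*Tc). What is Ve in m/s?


R = 8314 / 13.6 = 611.32 J/(kg.K)
Ve = sqrt(2 * 1.16 / (1.16 - 1) * 611.32 * 2710) = 4901 m/s

4901 m/s


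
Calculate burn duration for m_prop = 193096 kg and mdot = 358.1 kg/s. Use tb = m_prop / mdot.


tb = 193096 / 358.1 = 539.2 s

539.2 s


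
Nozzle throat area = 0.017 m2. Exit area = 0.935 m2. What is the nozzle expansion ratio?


AR = 0.935 / 0.017 = 55.0

55.0


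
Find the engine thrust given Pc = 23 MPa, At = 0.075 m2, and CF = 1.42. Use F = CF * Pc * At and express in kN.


F = 1.42 * 23e6 * 0.075 = 2.4495e+06 N = 2449.5 kN

2449.5 kN


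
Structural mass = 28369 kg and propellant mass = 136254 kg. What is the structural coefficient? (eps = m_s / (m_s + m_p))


eps = 28369 / (28369 + 136254) = 0.1723

0.1723


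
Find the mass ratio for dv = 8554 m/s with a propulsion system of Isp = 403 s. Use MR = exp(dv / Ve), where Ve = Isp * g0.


Ve = 403 * 9.81 = 3953.43 m/s
MR = exp(8554 / 3953.43) = 8.703

8.703


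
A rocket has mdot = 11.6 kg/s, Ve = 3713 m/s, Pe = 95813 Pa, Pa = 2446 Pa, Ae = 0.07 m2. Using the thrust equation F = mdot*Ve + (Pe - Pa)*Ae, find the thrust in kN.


F = 11.6 * 3713 + (95813 - 2446) * 0.07 = 49606.0 N = 49.6 kN

49.6 kN


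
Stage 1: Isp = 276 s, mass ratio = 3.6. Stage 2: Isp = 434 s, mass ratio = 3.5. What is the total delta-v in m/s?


dV1 = 276 * 9.81 * ln(3.6) = 3468.2 m/s
dV2 = 434 * 9.81 * ln(3.5) = 5333.7 m/s
Total dV = 3468.2 + 5333.7 = 8801.9 m/s ~ 8802 m/s

8802 m/s


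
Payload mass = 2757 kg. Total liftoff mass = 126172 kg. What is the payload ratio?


PR = 2757 / 126172 = 0.0219

0.0219


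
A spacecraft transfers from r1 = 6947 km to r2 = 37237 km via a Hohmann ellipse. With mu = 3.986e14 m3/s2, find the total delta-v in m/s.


V1 = sqrt(mu/r1) = 7574.78 m/s
dV1 = V1*(sqrt(2*r2/(r1+r2)) - 1) = 2259.44 m/s
V2 = sqrt(mu/r2) = 3271.76 m/s
dV2 = V2*(1 - sqrt(2*r1/(r1+r2))) = 1437.07 m/s
Total dV = 3697 m/s

3697 m/s


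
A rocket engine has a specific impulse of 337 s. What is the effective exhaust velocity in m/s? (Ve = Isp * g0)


Ve = Isp * g0 = 337 * 9.81 = 3306.0 m/s

3306.0 m/s


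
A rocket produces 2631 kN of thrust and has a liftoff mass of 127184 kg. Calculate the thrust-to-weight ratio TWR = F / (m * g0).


TWR = 2631000 / (127184 * 9.81) = 2.11

2.11


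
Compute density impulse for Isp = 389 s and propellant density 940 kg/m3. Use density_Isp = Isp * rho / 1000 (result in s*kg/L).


rho*Isp = 389 * 940 / 1000 = 366 s*kg/L

366 s*kg/L


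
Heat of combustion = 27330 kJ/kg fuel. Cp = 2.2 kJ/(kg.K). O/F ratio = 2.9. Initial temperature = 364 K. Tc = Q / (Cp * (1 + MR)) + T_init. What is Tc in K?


Tc = 27330 / (2.2 * (1 + 2.9)) + 364 = 3549 K

3549 K


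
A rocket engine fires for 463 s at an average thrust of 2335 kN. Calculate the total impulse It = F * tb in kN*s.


It = 2335 * 463 = 1081105 kN*s

1081105 kN*s


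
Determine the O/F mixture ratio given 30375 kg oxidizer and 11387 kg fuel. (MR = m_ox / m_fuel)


MR = 30375 / 11387 = 2.67

2.67


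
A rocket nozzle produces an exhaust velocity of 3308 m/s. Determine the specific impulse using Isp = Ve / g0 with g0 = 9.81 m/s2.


Isp = Ve / g0 = 3308 / 9.81 = 337.2 s

337.2 s


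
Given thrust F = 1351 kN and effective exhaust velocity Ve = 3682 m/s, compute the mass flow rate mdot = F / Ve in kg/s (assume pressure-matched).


mdot = F / Ve = 1351000 / 3682 = 366.9 kg/s

366.9 kg/s


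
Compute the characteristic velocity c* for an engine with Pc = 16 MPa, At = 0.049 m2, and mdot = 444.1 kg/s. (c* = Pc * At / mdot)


c* = 16e6 * 0.049 / 444.1 = 1765 m/s

1765 m/s


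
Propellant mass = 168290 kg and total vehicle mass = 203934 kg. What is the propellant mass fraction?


PMF = 168290 / 203934 = 0.825

0.825


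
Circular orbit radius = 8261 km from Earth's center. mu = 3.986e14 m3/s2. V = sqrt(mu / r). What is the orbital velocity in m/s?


V = sqrt(3.986e14 / 8261000) = 6946 m/s

6946 m/s


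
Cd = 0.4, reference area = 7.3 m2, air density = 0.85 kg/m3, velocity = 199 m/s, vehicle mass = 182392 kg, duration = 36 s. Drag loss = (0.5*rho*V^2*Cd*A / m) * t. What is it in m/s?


D = 0.5 * 0.85 * 199^2 * 0.4 * 7.3 = 49144.84 N
a = 49144.84 / 182392 = 0.2694 m/s2
dV = 0.2694 * 36 = 9.7 m/s

9.7 m/s


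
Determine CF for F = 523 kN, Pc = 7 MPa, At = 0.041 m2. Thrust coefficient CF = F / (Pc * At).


CF = 523000 / (7e6 * 0.041) = 1.82

1.82


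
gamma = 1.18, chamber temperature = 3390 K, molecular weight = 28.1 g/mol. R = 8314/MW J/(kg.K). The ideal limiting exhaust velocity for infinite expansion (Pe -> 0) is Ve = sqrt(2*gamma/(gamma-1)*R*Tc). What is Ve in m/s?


R = 8314 / 28.1 = 295.87 J/(kg.K)
Ve = sqrt(2 * 1.18 / (1.18 - 1) * 295.87 * 3390) = 3626 m/s

3626 m/s


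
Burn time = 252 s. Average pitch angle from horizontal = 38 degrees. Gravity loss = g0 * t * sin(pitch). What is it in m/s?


GL = 9.81 * 252 * sin(38 deg) = 1522 m/s

1522 m/s


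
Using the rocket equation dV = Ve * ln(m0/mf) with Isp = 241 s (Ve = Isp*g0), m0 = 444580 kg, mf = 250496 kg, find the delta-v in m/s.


Ve = 241 * 9.81 = 2364.21 m/s
dV = 2364.21 * ln(444580/250496) = 1356 m/s

1356 m/s


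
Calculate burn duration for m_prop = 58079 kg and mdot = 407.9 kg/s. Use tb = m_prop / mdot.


tb = 58079 / 407.9 = 142.4 s

142.4 s


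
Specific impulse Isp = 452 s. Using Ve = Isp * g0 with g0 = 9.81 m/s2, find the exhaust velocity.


Ve = Isp * g0 = 452 * 9.81 = 4434.1 m/s

4434.1 m/s


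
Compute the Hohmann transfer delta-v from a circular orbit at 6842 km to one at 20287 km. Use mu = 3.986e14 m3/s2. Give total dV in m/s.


V1 = sqrt(mu/r1) = 7632.68 m/s
dV1 = V1*(sqrt(2*r2/(r1+r2)) - 1) = 1701.67 m/s
V2 = sqrt(mu/r2) = 4432.61 m/s
dV2 = V2*(1 - sqrt(2*r1/(r1+r2))) = 1284.51 m/s
Total dV = 2986 m/s

2986 m/s


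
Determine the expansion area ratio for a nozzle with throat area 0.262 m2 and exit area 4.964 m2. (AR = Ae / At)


AR = 4.964 / 0.262 = 18.9

18.9


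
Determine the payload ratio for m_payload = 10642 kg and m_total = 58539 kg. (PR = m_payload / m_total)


PR = 10642 / 58539 = 0.1818

0.1818


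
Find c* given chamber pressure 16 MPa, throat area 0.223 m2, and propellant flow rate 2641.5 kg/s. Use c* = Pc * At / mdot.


c* = 16e6 * 0.223 / 2641.5 = 1351 m/s

1351 m/s


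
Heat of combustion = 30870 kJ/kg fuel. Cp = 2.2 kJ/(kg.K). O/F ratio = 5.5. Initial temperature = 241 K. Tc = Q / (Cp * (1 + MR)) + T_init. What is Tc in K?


Tc = 30870 / (2.2 * (1 + 5.5)) + 241 = 2400 K

2400 K


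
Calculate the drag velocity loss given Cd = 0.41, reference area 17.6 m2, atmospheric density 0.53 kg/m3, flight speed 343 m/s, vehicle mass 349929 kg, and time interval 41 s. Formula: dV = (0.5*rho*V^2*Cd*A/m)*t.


D = 0.5 * 0.53 * 343^2 * 0.41 * 17.6 = 224973.12 N
a = 224973.12 / 349929 = 0.6429 m/s2
dV = 0.6429 * 41 = 26.4 m/s

26.4 m/s


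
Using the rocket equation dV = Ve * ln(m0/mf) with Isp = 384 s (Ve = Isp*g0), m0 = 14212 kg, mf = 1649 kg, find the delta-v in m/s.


Ve = 384 * 9.81 = 3767.04 m/s
dV = 3767.04 * ln(14212/1649) = 8114 m/s

8114 m/s


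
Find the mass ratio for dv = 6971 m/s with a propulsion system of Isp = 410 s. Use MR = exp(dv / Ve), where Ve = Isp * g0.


Ve = 410 * 9.81 = 4022.1 m/s
MR = exp(6971 / 4022.1) = 5.659

5.659


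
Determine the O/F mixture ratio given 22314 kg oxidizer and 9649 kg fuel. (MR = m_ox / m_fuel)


MR = 22314 / 9649 = 2.31

2.31


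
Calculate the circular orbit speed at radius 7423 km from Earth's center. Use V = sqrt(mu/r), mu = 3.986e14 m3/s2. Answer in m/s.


V = sqrt(3.986e14 / 7423000) = 7328 m/s

7328 m/s


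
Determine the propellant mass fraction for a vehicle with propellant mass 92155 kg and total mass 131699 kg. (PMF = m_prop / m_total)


PMF = 92155 / 131699 = 0.7

0.7


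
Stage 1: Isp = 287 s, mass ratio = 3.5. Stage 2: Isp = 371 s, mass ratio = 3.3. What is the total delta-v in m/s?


dV1 = 287 * 9.81 * ln(3.5) = 3527.1 m/s
dV2 = 371 * 9.81 * ln(3.3) = 4345.3 m/s
Total dV = 3527.1 + 4345.3 = 7872.4 m/s ~ 7872 m/s

7872 m/s


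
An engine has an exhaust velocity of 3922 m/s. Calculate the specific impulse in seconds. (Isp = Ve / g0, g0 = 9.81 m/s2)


Isp = Ve / g0 = 3922 / 9.81 = 399.8 s

399.8 s


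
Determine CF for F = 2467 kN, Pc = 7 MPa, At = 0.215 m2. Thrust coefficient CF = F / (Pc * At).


CF = 2467000 / (7e6 * 0.215) = 1.64

1.64


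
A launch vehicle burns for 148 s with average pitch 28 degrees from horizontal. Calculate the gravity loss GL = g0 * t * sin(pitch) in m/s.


GL = 9.81 * 148 * sin(28 deg) = 682 m/s

682 m/s


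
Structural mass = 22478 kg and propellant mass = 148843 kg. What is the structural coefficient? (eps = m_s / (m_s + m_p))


eps = 22478 / (22478 + 148843) = 0.1312

0.1312


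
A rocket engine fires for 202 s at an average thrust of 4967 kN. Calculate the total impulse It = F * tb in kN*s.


It = 4967 * 202 = 1003334 kN*s

1003334 kN*s


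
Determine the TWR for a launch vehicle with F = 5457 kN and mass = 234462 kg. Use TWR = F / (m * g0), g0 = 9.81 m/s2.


TWR = 5457000 / (234462 * 9.81) = 2.37

2.37


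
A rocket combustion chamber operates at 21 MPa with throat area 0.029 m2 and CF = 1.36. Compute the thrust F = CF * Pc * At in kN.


F = 1.36 * 21e6 * 0.029 = 828240.0 N = 828.2 kN

828.2 kN


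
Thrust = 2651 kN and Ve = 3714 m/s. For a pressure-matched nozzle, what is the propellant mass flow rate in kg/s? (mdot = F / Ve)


mdot = F / Ve = 2651000 / 3714 = 713.8 kg/s

713.8 kg/s


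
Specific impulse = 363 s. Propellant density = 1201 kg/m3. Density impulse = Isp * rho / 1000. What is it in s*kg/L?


rho*Isp = 363 * 1201 / 1000 = 436 s*kg/L

436 s*kg/L


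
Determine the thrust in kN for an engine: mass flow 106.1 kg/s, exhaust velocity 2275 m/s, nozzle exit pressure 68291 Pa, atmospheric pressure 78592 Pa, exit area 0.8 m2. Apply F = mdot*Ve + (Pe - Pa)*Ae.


F = 106.1 * 2275 + (68291 - 78592) * 0.8 = 233137.0 N = 233.1 kN

233.1 kN


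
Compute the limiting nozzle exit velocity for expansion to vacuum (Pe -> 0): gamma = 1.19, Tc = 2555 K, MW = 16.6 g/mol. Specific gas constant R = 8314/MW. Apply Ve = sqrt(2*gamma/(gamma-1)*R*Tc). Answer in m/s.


R = 8314 / 16.6 = 500.84 J/(kg.K)
Ve = sqrt(2 * 1.19 / (1.19 - 1) * 500.84 * 2555) = 4004 m/s

4004 m/s


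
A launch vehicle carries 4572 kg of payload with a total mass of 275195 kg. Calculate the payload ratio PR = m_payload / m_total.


PR = 4572 / 275195 = 0.0166

0.0166


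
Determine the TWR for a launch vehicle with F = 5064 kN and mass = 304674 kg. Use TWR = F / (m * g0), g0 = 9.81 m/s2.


TWR = 5064000 / (304674 * 9.81) = 1.69

1.69


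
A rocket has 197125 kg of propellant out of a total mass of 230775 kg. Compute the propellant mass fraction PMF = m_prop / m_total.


PMF = 197125 / 230775 = 0.854

0.854


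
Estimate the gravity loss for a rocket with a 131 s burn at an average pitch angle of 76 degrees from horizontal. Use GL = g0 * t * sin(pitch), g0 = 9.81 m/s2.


GL = 9.81 * 131 * sin(76 deg) = 1247 m/s

1247 m/s


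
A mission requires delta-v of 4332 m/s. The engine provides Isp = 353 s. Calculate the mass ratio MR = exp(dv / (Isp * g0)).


Ve = 353 * 9.81 = 3462.93 m/s
MR = exp(4332 / 3462.93) = 3.494

3.494


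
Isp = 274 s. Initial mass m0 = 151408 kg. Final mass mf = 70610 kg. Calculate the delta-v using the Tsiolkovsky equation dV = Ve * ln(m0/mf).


Ve = 274 * 9.81 = 2687.94 m/s
dV = 2687.94 * ln(151408/70610) = 2050 m/s

2050 m/s


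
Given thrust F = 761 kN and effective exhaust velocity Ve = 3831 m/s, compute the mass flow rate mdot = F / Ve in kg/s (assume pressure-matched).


mdot = F / Ve = 761000 / 3831 = 198.6 kg/s

198.6 kg/s


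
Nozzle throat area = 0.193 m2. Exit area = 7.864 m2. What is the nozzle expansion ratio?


AR = 7.864 / 0.193 = 40.7

40.7


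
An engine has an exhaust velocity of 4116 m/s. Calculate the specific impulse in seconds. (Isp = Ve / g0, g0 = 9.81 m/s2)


Isp = Ve / g0 = 4116 / 9.81 = 419.6 s

419.6 s


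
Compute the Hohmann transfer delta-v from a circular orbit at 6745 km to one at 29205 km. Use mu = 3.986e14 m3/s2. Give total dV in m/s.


V1 = sqrt(mu/r1) = 7687.37 m/s
dV1 = V1*(sqrt(2*r2/(r1+r2)) - 1) = 2111.41 m/s
V2 = sqrt(mu/r2) = 3694.37 m/s
dV2 = V2*(1 - sqrt(2*r1/(r1+r2))) = 1431.3 m/s
Total dV = 3543 m/s

3543 m/s


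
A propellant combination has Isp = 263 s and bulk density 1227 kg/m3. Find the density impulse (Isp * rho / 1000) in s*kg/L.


rho*Isp = 263 * 1227 / 1000 = 323 s*kg/L

323 s*kg/L


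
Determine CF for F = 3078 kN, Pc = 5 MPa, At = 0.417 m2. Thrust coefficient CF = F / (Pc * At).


CF = 3078000 / (5e6 * 0.417) = 1.48

1.48


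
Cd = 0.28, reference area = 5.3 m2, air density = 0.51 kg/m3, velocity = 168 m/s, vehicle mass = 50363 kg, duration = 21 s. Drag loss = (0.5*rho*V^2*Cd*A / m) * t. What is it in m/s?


D = 0.5 * 0.51 * 168^2 * 0.28 * 5.3 = 10680.53 N
a = 10680.53 / 50363 = 0.2121 m/s2
dV = 0.2121 * 21 = 4.5 m/s

4.5 m/s


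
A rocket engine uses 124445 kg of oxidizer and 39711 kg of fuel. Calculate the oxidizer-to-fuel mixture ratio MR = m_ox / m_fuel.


MR = 124445 / 39711 = 3.13

3.13


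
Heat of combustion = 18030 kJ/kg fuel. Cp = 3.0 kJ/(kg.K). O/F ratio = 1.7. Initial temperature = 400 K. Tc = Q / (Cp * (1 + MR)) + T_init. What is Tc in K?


Tc = 18030 / (3.0 * (1 + 1.7)) + 400 = 2626 K

2626 K


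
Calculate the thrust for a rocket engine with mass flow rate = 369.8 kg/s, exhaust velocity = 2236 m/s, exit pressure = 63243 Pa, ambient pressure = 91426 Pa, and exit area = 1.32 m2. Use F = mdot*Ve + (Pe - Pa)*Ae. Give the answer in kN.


F = 369.8 * 2236 + (63243 - 91426) * 1.32 = 789671.0 N = 789.7 kN

789.7 kN


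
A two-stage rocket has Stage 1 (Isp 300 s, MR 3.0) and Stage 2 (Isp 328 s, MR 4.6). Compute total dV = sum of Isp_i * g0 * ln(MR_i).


dV1 = 300 * 9.81 * ln(3.0) = 3233.2 m/s
dV2 = 328 * 9.81 * ln(4.6) = 4910.4 m/s
Total dV = 3233.2 + 4910.4 = 8143.6 m/s ~ 8144 m/s

8144 m/s


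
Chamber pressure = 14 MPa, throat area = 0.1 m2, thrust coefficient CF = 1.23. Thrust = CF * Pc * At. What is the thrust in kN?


F = 1.23 * 14e6 * 0.1 = 1.7220e+06 N = 1722.0 kN

1722.0 kN


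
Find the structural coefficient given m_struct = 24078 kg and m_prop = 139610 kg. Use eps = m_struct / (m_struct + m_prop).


eps = 24078 / (24078 + 139610) = 0.1471

0.1471


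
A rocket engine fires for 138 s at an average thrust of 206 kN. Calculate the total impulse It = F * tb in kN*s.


It = 206 * 138 = 28428 kN*s

28428 kN*s


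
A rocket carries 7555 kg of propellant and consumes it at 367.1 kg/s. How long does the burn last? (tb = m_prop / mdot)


tb = 7555 / 367.1 = 20.6 s

20.6 s


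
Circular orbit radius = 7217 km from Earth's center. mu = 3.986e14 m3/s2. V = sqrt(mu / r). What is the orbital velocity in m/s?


V = sqrt(3.986e14 / 7217000) = 7432 m/s

7432 m/s


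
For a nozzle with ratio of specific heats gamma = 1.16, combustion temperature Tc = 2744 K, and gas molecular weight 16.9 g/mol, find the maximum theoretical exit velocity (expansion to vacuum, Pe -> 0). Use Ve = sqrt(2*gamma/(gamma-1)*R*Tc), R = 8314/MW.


R = 8314 / 16.9 = 491.95 J/(kg.K)
Ve = sqrt(2 * 1.16 / (1.16 - 1) * 491.95 * 2744) = 4424 m/s

4424 m/s


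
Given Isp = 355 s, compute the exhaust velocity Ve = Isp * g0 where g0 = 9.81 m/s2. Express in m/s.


Ve = Isp * g0 = 355 * 9.81 = 3482.6 m/s

3482.6 m/s


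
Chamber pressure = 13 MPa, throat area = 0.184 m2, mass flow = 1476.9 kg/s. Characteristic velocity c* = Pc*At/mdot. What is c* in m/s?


c* = 13e6 * 0.184 / 1476.9 = 1620 m/s

1620 m/s


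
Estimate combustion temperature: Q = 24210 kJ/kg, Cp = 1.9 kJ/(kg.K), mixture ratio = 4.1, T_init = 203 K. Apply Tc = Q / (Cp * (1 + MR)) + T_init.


Tc = 24210 / (1.9 * (1 + 4.1)) + 203 = 2701 K

2701 K


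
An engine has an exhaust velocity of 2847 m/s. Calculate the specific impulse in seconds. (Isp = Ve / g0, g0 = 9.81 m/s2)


Isp = Ve / g0 = 2847 / 9.81 = 290.2 s

290.2 s


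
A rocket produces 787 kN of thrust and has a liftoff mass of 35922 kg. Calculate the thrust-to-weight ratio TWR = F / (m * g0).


TWR = 787000 / (35922 * 9.81) = 2.23

2.23


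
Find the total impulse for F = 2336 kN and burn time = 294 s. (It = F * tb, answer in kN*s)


It = 2336 * 294 = 686784 kN*s

686784 kN*s


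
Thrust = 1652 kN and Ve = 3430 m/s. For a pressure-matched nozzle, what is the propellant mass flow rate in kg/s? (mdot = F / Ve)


mdot = F / Ve = 1652000 / 3430 = 481.6 kg/s

481.6 kg/s
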